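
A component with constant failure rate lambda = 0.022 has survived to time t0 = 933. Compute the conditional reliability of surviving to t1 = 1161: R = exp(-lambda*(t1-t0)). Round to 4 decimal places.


lambda = 0.022
t0 = 933, t1 = 1161
t1 - t0 = 228
lambda * (t1-t0) = 0.022 * 228 = 5.016
R = exp(-5.016)
R = 0.0066

0.0066


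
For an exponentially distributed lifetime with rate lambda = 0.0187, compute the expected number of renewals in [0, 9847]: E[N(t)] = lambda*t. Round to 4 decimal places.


lambda = 0.0187
t = 9847
E[N(t)] = lambda * t
E[N(t)] = 0.0187 * 9847
E[N(t)] = 184.1389

184.1389


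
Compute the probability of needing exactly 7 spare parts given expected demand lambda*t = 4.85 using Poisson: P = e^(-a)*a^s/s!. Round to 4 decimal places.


a = 4.85, s = 7
e^(-a) = e^(-4.85) = 0.0078
a^s = 4.85^7 = 63123.6597
s! = 5040
P = 0.0078 * 63123.6597 / 5040
P = 0.098

0.098


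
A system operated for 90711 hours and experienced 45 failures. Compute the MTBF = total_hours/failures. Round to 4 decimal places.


total_hours = 90711
failures = 45
MTBF = 90711 / 45
MTBF = 2015.8

2015.8


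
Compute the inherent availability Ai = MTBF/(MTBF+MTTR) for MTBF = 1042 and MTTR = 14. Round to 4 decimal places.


MTBF = 1042
MTTR = 14
MTBF + MTTR = 1056
Ai = 1042 / 1056
Ai = 0.9867

0.9867


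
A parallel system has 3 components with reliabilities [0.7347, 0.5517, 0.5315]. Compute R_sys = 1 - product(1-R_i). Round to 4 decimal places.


Components: [0.7347, 0.5517, 0.5315]
(1 - 0.7347) = 0.2653, running product = 0.2653
(1 - 0.5517) = 0.4483, running product = 0.1189
(1 - 0.5315) = 0.4685, running product = 0.0557
Product of (1-R_i) = 0.0557
R_sys = 1 - 0.0557 = 0.9443

0.9443


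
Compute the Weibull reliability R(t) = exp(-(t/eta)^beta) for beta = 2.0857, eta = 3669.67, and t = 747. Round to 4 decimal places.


beta = 2.0857, eta = 3669.67, t = 747
t/eta = 747 / 3669.67 = 0.2036
(t/eta)^beta = 0.2036^2.0857 = 0.0362
R(t) = exp(-0.0362)
R(t) = 0.9645

0.9645


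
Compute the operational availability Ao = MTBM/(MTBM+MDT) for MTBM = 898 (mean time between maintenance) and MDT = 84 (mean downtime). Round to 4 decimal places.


MTBM = 898
MDT = 84
MTBM + MDT = 982
Ao = 898 / 982
Ao = 0.9145

0.9145


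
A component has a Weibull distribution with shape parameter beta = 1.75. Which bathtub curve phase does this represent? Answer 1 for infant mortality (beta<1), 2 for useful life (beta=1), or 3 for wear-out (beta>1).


beta = 1.75
Compare beta to 1:
beta < 1 => infant mortality (phase 1)
beta = 1 => useful life (phase 2)
beta > 1 => wear-out (phase 3)
Since beta = 1.75, this is wear-out (increasing failure rate)
Phase = 3

3


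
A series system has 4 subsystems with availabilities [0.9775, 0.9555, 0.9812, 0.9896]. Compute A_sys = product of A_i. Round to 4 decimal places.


Subsystems: [0.9775, 0.9555, 0.9812, 0.9896]
After subsystem 1 (A=0.9775): product = 0.9775
After subsystem 2 (A=0.9555): product = 0.934
After subsystem 3 (A=0.9812): product = 0.9164
After subsystem 4 (A=0.9896): product = 0.9069
A_sys = 0.9069

0.9069


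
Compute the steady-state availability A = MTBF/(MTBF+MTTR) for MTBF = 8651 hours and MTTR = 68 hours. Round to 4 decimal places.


MTBF = 8651
MTTR = 68
MTBF + MTTR = 8719
A = 8651 / 8719
A = 0.9922

0.9922


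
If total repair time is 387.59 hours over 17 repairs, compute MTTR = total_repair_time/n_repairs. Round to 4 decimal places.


total_repair_time = 387.59
n_repairs = 17
MTTR = 387.59 / 17
MTTR = 22.7994

22.7994


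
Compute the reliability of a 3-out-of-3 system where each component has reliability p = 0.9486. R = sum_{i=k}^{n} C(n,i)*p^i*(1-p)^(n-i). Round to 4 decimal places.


k = 3, n = 3, p = 0.9486
i=3: C(3,3)=1 * 0.9486^3 * 0.0514^0 = 0.8536
R = sum of terms = 0.8536

0.8536


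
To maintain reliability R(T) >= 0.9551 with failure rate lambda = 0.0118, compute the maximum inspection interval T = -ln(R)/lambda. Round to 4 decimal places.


R_target = 0.9551
lambda = 0.0118
-ln(0.9551) = 0.0459
T = 0.0459 / 0.0118
T = 3.8932

3.8932


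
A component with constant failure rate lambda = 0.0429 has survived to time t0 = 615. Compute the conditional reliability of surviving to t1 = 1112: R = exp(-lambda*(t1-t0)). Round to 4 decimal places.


lambda = 0.0429
t0 = 615, t1 = 1112
t1 - t0 = 497
lambda * (t1-t0) = 0.0429 * 497 = 21.3213
R = exp(-21.3213)
R = 0.0

0.0


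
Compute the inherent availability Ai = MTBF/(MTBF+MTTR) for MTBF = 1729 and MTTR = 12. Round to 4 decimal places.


MTBF = 1729
MTTR = 12
MTBF + MTTR = 1741
Ai = 1729 / 1741
Ai = 0.9931

0.9931


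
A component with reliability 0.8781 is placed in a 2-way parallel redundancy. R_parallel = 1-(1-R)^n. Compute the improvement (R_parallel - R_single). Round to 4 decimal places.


R_single = 0.8781, n = 2
1 - R_single = 0.1219
(1 - R_single)^n = 0.1219^2 = 0.0149
R_parallel = 1 - 0.0149 = 0.9851
Improvement = 0.9851 - 0.8781
Improvement = 0.107

0.107


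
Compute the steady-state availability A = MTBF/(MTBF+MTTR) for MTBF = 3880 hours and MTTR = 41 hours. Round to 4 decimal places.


MTBF = 3880
MTTR = 41
MTBF + MTTR = 3921
A = 3880 / 3921
A = 0.9895

0.9895


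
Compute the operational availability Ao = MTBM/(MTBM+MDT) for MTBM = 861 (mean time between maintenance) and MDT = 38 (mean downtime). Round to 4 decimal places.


MTBM = 861
MDT = 38
MTBM + MDT = 899
Ao = 861 / 899
Ao = 0.9577

0.9577


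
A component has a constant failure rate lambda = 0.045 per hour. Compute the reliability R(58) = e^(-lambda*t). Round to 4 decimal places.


lambda = 0.045
t = 58
lambda * t = 2.61
R(t) = e^(-2.61)
R(t) = 0.0735

0.0735


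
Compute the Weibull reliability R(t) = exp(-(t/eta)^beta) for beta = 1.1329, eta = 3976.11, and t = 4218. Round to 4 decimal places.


beta = 1.1329, eta = 3976.11, t = 4218
t/eta = 4218 / 3976.11 = 1.0608
(t/eta)^beta = 1.0608^1.1329 = 1.0692
R(t) = exp(-1.0692)
R(t) = 0.3433

0.3433


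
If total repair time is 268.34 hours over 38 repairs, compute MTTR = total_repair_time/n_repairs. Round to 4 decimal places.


total_repair_time = 268.34
n_repairs = 38
MTTR = 268.34 / 38
MTTR = 7.0616

7.0616


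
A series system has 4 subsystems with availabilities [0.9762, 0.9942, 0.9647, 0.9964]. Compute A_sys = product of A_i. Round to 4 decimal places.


Subsystems: [0.9762, 0.9942, 0.9647, 0.9964]
After subsystem 1 (A=0.9762): product = 0.9762
After subsystem 2 (A=0.9942): product = 0.9705
After subsystem 3 (A=0.9647): product = 0.9363
After subsystem 4 (A=0.9964): product = 0.9329
A_sys = 0.9329

0.9329


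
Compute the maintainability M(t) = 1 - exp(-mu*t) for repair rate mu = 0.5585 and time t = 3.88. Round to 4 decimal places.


mu = 0.5585, t = 3.88
mu * t = 0.5585 * 3.88 = 2.167
exp(-2.167) = 0.1145
M(t) = 1 - 0.1145
M(t) = 0.8855

0.8855


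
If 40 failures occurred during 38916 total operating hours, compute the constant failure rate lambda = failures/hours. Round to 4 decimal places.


failures = 40
total_hours = 38916
lambda = 40 / 38916
lambda = 0.001

0.001


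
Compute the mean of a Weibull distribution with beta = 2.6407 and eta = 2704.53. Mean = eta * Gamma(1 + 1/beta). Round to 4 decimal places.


beta = 2.6407, eta = 2704.53
1/beta = 0.3787
1 + 1/beta = 1.3787
Gamma(1.3787) = 0.8886
Mean = 2704.53 * 0.8886
Mean = 2403.3365

2403.3365


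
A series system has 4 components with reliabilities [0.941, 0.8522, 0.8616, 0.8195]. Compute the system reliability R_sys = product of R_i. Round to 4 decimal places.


Components: [0.941, 0.8522, 0.8616, 0.8195]
After component 1 (R=0.941): product = 0.941
After component 2 (R=0.8522): product = 0.8019
After component 3 (R=0.8616): product = 0.6909
After component 4 (R=0.8195): product = 0.5662
R_sys = 0.5662

0.5662


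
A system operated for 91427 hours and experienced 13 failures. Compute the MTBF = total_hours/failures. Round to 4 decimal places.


total_hours = 91427
failures = 13
MTBF = 91427 / 13
MTBF = 7032.8462

7032.8462


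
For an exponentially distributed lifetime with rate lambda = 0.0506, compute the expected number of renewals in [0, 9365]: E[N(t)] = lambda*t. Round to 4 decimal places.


lambda = 0.0506
t = 9365
E[N(t)] = lambda * t
E[N(t)] = 0.0506 * 9365
E[N(t)] = 473.869

473.869


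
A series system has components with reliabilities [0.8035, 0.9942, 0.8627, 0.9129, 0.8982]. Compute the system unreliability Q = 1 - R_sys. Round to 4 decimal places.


Components: [0.8035, 0.9942, 0.8627, 0.9129, 0.8982]
After component 1: product = 0.8035
After component 2: product = 0.7988
After component 3: product = 0.6892
After component 4: product = 0.6291
After component 5: product = 0.5651
R_sys = 0.5651
Q = 1 - 0.5651 = 0.4349

0.4349


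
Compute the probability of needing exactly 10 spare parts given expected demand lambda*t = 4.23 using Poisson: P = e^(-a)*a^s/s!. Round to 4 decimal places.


a = 4.23, s = 10
e^(-a) = e^(-4.23) = 0.0146
a^s = 4.23^10 = 1834018.3379
s! = 3628800
P = 0.0146 * 1834018.3379 / 3628800
P = 0.0074

0.0074


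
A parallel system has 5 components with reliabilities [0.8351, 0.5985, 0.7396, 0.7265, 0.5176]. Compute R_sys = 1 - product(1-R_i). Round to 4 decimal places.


Components: [0.8351, 0.5985, 0.7396, 0.7265, 0.5176]
(1 - 0.8351) = 0.1649, running product = 0.1649
(1 - 0.5985) = 0.4015, running product = 0.0662
(1 - 0.7396) = 0.2604, running product = 0.0172
(1 - 0.7265) = 0.2735, running product = 0.0047
(1 - 0.5176) = 0.4824, running product = 0.0023
Product of (1-R_i) = 0.0023
R_sys = 1 - 0.0023 = 0.9977

0.9977


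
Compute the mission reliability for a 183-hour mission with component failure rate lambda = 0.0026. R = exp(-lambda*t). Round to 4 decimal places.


lambda = 0.0026
mission_time = 183
lambda * t = 0.0026 * 183 = 0.4758
R = exp(-0.4758)
R = 0.6214

0.6214


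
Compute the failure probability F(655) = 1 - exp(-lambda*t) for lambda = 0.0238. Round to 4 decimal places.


lambda = 0.0238, t = 655
lambda * t = 15.589
exp(-15.589) = 0.0
F(t) = 1 - 0.0
F(t) = 1.0

1.0


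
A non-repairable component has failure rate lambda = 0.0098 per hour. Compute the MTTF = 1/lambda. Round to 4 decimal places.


lambda = 0.0098
MTTF = 1 / 0.0098
MTTF = 102.0408

102.0408


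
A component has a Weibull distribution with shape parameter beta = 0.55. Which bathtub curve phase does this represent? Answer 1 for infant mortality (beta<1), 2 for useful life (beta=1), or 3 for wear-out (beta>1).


beta = 0.55
Compare beta to 1:
beta < 1 => infant mortality (phase 1)
beta = 1 => useful life (phase 2)
beta > 1 => wear-out (phase 3)
Since beta = 0.55, this is infant mortality (decreasing failure rate)
Phase = 1

1


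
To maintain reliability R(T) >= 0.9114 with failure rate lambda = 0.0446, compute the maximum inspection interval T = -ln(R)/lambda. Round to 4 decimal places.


R_target = 0.9114
lambda = 0.0446
-ln(0.9114) = 0.0928
T = 0.0928 / 0.0446
T = 2.0801

2.0801


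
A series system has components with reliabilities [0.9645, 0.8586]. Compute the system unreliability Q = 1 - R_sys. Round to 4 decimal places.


Components: [0.9645, 0.8586]
After component 1: product = 0.9645
After component 2: product = 0.8281
R_sys = 0.8281
Q = 1 - 0.8281 = 0.1719

0.1719


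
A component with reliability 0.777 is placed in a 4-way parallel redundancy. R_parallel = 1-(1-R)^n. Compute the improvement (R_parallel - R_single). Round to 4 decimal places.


R_single = 0.777, n = 4
1 - R_single = 0.223
(1 - R_single)^n = 0.223^4 = 0.0025
R_parallel = 1 - 0.0025 = 0.9975
Improvement = 0.9975 - 0.777
Improvement = 0.2205

0.2205


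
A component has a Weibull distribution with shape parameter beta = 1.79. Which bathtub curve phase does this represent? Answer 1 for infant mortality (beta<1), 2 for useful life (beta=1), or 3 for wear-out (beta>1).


beta = 1.79
Compare beta to 1:
beta < 1 => infant mortality (phase 1)
beta = 1 => useful life (phase 2)
beta > 1 => wear-out (phase 3)
Since beta = 1.79, this is wear-out (increasing failure rate)
Phase = 3

3


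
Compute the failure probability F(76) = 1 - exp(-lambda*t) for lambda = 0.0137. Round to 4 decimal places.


lambda = 0.0137, t = 76
lambda * t = 1.0412
exp(-1.0412) = 0.353
F(t) = 1 - 0.353
F(t) = 0.647

0.647


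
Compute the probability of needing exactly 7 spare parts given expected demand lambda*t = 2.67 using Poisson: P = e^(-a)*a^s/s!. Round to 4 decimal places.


a = 2.67, s = 7
e^(-a) = e^(-2.67) = 0.0693
a^s = 2.67^7 = 967.3393
s! = 5040
P = 0.0693 * 967.3393 / 5040
P = 0.0133

0.0133


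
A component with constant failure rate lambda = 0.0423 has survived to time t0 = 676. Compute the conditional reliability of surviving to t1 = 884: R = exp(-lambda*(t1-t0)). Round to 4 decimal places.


lambda = 0.0423
t0 = 676, t1 = 884
t1 - t0 = 208
lambda * (t1-t0) = 0.0423 * 208 = 8.7984
R = exp(-8.7984)
R = 0.0002

0.0002


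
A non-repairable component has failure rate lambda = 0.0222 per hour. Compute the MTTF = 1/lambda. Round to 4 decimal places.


lambda = 0.0222
MTTF = 1 / 0.0222
MTTF = 45.045

45.045


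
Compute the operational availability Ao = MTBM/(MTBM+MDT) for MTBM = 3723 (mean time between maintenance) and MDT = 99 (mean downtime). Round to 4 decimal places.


MTBM = 3723
MDT = 99
MTBM + MDT = 3822
Ao = 3723 / 3822
Ao = 0.9741

0.9741


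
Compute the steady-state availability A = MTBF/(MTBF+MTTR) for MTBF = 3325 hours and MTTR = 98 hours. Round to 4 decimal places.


MTBF = 3325
MTTR = 98
MTBF + MTTR = 3423
A = 3325 / 3423
A = 0.9714

0.9714


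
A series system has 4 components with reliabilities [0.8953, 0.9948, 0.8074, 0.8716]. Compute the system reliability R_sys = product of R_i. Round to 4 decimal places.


Components: [0.8953, 0.9948, 0.8074, 0.8716]
After component 1 (R=0.8953): product = 0.8953
After component 2 (R=0.9948): product = 0.8906
After component 3 (R=0.8074): product = 0.7191
After component 4 (R=0.8716): product = 0.6268
R_sys = 0.6268

0.6268


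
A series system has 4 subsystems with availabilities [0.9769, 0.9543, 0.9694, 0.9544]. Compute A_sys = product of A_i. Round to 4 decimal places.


Subsystems: [0.9769, 0.9543, 0.9694, 0.9544]
After subsystem 1 (A=0.9769): product = 0.9769
After subsystem 2 (A=0.9543): product = 0.9323
After subsystem 3 (A=0.9694): product = 0.9037
After subsystem 4 (A=0.9544): product = 0.8625
A_sys = 0.8625

0.8625


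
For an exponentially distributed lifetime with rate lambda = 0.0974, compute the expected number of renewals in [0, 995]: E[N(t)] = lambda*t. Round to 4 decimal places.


lambda = 0.0974
t = 995
E[N(t)] = lambda * t
E[N(t)] = 0.0974 * 995
E[N(t)] = 96.913

96.913


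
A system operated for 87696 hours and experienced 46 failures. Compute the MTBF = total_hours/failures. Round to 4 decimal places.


total_hours = 87696
failures = 46
MTBF = 87696 / 46
MTBF = 1906.4348

1906.4348


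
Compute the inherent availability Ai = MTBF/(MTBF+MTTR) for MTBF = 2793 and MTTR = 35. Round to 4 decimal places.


MTBF = 2793
MTTR = 35
MTBF + MTTR = 2828
Ai = 2793 / 2828
Ai = 0.9876

0.9876


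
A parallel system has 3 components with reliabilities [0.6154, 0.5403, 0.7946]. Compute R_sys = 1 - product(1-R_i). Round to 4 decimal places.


Components: [0.6154, 0.5403, 0.7946]
(1 - 0.6154) = 0.3846, running product = 0.3846
(1 - 0.5403) = 0.4597, running product = 0.1768
(1 - 0.7946) = 0.2054, running product = 0.0363
Product of (1-R_i) = 0.0363
R_sys = 1 - 0.0363 = 0.9637

0.9637


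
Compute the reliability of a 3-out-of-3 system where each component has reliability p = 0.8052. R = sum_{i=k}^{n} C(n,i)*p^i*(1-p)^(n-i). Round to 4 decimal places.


k = 3, n = 3, p = 0.8052
i=3: C(3,3)=1 * 0.8052^3 * 0.1948^0 = 0.522
R = sum of terms = 0.522

0.522


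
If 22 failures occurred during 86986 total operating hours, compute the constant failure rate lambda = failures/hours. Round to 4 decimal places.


failures = 22
total_hours = 86986
lambda = 22 / 86986
lambda = 0.0003

0.0003


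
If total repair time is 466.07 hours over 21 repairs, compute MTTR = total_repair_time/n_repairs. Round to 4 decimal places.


total_repair_time = 466.07
n_repairs = 21
MTTR = 466.07 / 21
MTTR = 22.1938

22.1938


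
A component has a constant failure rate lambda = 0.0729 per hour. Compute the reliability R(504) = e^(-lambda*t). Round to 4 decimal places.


lambda = 0.0729
t = 504
lambda * t = 36.7416
R(t) = e^(-36.7416)
R(t) = 0.0

0.0


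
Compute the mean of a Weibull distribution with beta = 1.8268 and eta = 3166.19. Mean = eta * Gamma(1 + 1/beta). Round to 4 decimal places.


beta = 1.8268, eta = 3166.19
1/beta = 0.5474
1 + 1/beta = 1.5474
Gamma(1.5474) = 0.8887
Mean = 3166.19 * 0.8887
Mean = 2813.7342

2813.7342


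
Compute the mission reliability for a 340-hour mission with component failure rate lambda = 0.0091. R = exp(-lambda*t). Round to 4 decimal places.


lambda = 0.0091
mission_time = 340
lambda * t = 0.0091 * 340 = 3.094
R = exp(-3.094)
R = 0.0453

0.0453


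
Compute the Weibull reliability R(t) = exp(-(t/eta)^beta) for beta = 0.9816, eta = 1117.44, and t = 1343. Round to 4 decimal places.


beta = 0.9816, eta = 1117.44, t = 1343
t/eta = 1343 / 1117.44 = 1.2019
(t/eta)^beta = 1.2019^0.9816 = 1.1978
R(t) = exp(-1.1978)
R(t) = 0.3019

0.3019


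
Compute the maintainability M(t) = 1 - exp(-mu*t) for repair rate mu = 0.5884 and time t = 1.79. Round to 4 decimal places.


mu = 0.5884, t = 1.79
mu * t = 0.5884 * 1.79 = 1.0532
exp(-1.0532) = 0.3488
M(t) = 1 - 0.3488
M(t) = 0.6512

0.6512


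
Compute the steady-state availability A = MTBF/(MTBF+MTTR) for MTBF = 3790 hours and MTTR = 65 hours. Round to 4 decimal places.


MTBF = 3790
MTTR = 65
MTBF + MTTR = 3855
A = 3790 / 3855
A = 0.9831

0.9831


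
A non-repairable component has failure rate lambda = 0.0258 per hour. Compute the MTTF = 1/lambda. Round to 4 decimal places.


lambda = 0.0258
MTTF = 1 / 0.0258
MTTF = 38.7597

38.7597


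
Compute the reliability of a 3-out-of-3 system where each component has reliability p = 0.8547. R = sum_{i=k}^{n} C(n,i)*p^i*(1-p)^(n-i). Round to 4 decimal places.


k = 3, n = 3, p = 0.8547
i=3: C(3,3)=1 * 0.8547^3 * 0.1453^0 = 0.6244
R = sum of terms = 0.6244

0.6244


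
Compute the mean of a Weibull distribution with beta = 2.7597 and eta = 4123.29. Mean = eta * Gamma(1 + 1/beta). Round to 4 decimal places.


beta = 2.7597, eta = 4123.29
1/beta = 0.3624
1 + 1/beta = 1.3624
Gamma(1.3624) = 0.89
Mean = 4123.29 * 0.89
Mean = 3669.6066

3669.6066


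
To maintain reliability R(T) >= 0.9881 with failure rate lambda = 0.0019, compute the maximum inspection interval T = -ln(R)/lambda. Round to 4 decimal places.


R_target = 0.9881
lambda = 0.0019
-ln(0.9881) = 0.012
T = 0.012 / 0.0019
T = 6.3007

6.3007


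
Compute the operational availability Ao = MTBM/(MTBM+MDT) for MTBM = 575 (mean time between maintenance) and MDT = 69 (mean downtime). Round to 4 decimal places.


MTBM = 575
MDT = 69
MTBM + MDT = 644
Ao = 575 / 644
Ao = 0.8929

0.8929


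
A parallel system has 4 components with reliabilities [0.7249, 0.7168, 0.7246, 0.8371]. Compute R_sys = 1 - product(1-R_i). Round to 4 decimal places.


Components: [0.7249, 0.7168, 0.7246, 0.8371]
(1 - 0.7249) = 0.2751, running product = 0.2751
(1 - 0.7168) = 0.2832, running product = 0.0779
(1 - 0.7246) = 0.2754, running product = 0.0215
(1 - 0.8371) = 0.1629, running product = 0.0035
Product of (1-R_i) = 0.0035
R_sys = 1 - 0.0035 = 0.9965

0.9965


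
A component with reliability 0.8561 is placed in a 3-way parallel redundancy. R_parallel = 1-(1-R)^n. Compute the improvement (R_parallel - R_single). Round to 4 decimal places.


R_single = 0.8561, n = 3
1 - R_single = 0.1439
(1 - R_single)^n = 0.1439^3 = 0.003
R_parallel = 1 - 0.003 = 0.997
Improvement = 0.997 - 0.8561
Improvement = 0.1409

0.1409


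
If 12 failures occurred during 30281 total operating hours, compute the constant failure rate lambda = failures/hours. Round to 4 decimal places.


failures = 12
total_hours = 30281
lambda = 12 / 30281
lambda = 0.0004

0.0004


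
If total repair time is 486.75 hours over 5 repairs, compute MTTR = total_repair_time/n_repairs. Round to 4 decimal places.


total_repair_time = 486.75
n_repairs = 5
MTTR = 486.75 / 5
MTTR = 97.35

97.35


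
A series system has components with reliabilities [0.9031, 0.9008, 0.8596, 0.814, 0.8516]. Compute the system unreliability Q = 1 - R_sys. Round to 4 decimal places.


Components: [0.9031, 0.9008, 0.8596, 0.814, 0.8516]
After component 1: product = 0.9031
After component 2: product = 0.8135
After component 3: product = 0.6993
After component 4: product = 0.5692
After component 5: product = 0.4848
R_sys = 0.4848
Q = 1 - 0.4848 = 0.5152

0.5152


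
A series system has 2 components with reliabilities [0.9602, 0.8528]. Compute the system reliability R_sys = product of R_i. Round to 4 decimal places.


Components: [0.9602, 0.8528]
After component 1 (R=0.9602): product = 0.9602
After component 2 (R=0.8528): product = 0.8189
R_sys = 0.8189

0.8189


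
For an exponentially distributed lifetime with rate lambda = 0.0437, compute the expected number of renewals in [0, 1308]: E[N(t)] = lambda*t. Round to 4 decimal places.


lambda = 0.0437
t = 1308
E[N(t)] = lambda * t
E[N(t)] = 0.0437 * 1308
E[N(t)] = 57.1596

57.1596


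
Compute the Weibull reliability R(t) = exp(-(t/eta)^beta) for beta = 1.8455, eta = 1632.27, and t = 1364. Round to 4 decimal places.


beta = 1.8455, eta = 1632.27, t = 1364
t/eta = 1364 / 1632.27 = 0.8356
(t/eta)^beta = 0.8356^1.8455 = 0.7179
R(t) = exp(-0.7179)
R(t) = 0.4878

0.4878


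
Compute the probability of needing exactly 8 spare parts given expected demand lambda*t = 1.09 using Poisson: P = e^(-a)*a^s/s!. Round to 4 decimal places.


a = 1.09, s = 8
e^(-a) = e^(-1.09) = 0.3362
a^s = 1.09^8 = 1.9926
s! = 40320
P = 0.3362 * 1.9926 / 40320
P = 0.0

0.0


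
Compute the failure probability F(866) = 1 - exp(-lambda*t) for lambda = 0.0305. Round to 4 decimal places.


lambda = 0.0305, t = 866
lambda * t = 26.413
exp(-26.413) = 0.0
F(t) = 1 - 0.0
F(t) = 1.0

1.0


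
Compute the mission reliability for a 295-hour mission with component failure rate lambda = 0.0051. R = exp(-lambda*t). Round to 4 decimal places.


lambda = 0.0051
mission_time = 295
lambda * t = 0.0051 * 295 = 1.5045
R = exp(-1.5045)
R = 0.2221

0.2221


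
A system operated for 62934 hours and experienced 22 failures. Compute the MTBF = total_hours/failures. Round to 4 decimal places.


total_hours = 62934
failures = 22
MTBF = 62934 / 22
MTBF = 2860.6364

2860.6364


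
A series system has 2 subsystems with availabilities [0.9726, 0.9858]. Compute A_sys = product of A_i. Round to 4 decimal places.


Subsystems: [0.9726, 0.9858]
After subsystem 1 (A=0.9726): product = 0.9726
After subsystem 2 (A=0.9858): product = 0.9588
A_sys = 0.9588

0.9588


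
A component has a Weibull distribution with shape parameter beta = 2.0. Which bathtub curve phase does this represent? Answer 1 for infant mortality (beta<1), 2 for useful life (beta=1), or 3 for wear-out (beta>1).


beta = 2.0
Compare beta to 1:
beta < 1 => infant mortality (phase 1)
beta = 1 => useful life (phase 2)
beta > 1 => wear-out (phase 3)
Since beta = 2.0, this is wear-out (increasing failure rate)
Phase = 3

3


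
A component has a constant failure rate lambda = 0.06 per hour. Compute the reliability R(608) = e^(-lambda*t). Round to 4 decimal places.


lambda = 0.06
t = 608
lambda * t = 36.48
R(t) = e^(-36.48)
R(t) = 0.0

0.0


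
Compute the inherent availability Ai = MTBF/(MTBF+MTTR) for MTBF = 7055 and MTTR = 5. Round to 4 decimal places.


MTBF = 7055
MTTR = 5
MTBF + MTTR = 7060
Ai = 7055 / 7060
Ai = 0.9993

0.9993


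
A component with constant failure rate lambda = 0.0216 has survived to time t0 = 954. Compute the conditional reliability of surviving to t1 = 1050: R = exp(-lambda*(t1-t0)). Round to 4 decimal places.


lambda = 0.0216
t0 = 954, t1 = 1050
t1 - t0 = 96
lambda * (t1-t0) = 0.0216 * 96 = 2.0736
R = exp(-2.0736)
R = 0.1257

0.1257


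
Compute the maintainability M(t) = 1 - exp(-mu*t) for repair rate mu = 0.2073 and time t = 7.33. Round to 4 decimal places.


mu = 0.2073, t = 7.33
mu * t = 0.2073 * 7.33 = 1.5195
exp(-1.5195) = 0.2188
M(t) = 1 - 0.2188
M(t) = 0.7812

0.7812


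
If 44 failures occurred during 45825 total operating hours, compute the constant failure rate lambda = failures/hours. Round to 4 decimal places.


failures = 44
total_hours = 45825
lambda = 44 / 45825
lambda = 0.001

0.001


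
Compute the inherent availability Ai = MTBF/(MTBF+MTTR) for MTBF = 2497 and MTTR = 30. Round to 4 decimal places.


MTBF = 2497
MTTR = 30
MTBF + MTTR = 2527
Ai = 2497 / 2527
Ai = 0.9881

0.9881


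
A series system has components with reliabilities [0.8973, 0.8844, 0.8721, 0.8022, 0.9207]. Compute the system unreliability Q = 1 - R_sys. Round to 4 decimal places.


Components: [0.8973, 0.8844, 0.8721, 0.8022, 0.9207]
After component 1: product = 0.8973
After component 2: product = 0.7936
After component 3: product = 0.6921
After component 4: product = 0.5552
After component 5: product = 0.5112
R_sys = 0.5112
Q = 1 - 0.5112 = 0.4888

0.4888


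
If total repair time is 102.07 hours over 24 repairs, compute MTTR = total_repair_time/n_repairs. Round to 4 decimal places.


total_repair_time = 102.07
n_repairs = 24
MTTR = 102.07 / 24
MTTR = 4.2529

4.2529


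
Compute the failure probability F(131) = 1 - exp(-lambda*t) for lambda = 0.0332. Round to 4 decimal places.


lambda = 0.0332, t = 131
lambda * t = 4.3492
exp(-4.3492) = 0.0129
F(t) = 1 - 0.0129
F(t) = 0.9871

0.9871


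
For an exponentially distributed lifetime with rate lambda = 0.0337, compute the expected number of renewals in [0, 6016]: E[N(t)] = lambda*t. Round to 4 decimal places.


lambda = 0.0337
t = 6016
E[N(t)] = lambda * t
E[N(t)] = 0.0337 * 6016
E[N(t)] = 202.7392

202.7392


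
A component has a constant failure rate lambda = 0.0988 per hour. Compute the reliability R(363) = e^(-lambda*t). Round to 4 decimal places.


lambda = 0.0988
t = 363
lambda * t = 35.8644
R(t) = e^(-35.8644)
R(t) = 0.0

0.0


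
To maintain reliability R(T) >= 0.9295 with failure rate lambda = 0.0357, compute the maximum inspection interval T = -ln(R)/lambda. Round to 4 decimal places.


R_target = 0.9295
lambda = 0.0357
-ln(0.9295) = 0.0731
T = 0.0731 / 0.0357
T = 2.0479

2.0479


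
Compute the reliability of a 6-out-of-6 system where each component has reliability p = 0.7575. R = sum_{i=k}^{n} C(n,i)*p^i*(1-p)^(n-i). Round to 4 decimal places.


k = 6, n = 6, p = 0.7575
i=6: C(6,6)=1 * 0.7575^6 * 0.2425^0 = 0.1889
R = sum of terms = 0.1889

0.1889


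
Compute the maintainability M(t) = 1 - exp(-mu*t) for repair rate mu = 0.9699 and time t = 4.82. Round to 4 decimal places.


mu = 0.9699, t = 4.82
mu * t = 0.9699 * 4.82 = 4.6749
exp(-4.6749) = 0.0093
M(t) = 1 - 0.0093
M(t) = 0.9907

0.9907


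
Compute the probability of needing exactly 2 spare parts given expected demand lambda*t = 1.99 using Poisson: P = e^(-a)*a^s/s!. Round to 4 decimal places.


a = 1.99, s = 2
e^(-a) = e^(-1.99) = 0.1367
a^s = 1.99^2 = 3.9601
s! = 2
P = 0.1367 * 3.9601 / 2
P = 0.2707

0.2707


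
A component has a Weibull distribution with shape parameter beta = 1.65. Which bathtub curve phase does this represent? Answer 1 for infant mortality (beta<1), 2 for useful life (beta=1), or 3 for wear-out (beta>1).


beta = 1.65
Compare beta to 1:
beta < 1 => infant mortality (phase 1)
beta = 1 => useful life (phase 2)
beta > 1 => wear-out (phase 3)
Since beta = 1.65, this is wear-out (increasing failure rate)
Phase = 3

3


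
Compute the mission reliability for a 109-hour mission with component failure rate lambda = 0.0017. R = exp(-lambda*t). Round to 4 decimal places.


lambda = 0.0017
mission_time = 109
lambda * t = 0.0017 * 109 = 0.1853
R = exp(-0.1853)
R = 0.8309

0.8309


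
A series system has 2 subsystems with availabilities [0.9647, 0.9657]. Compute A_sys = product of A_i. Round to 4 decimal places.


Subsystems: [0.9647, 0.9657]
After subsystem 1 (A=0.9647): product = 0.9647
After subsystem 2 (A=0.9657): product = 0.9316
A_sys = 0.9316

0.9316


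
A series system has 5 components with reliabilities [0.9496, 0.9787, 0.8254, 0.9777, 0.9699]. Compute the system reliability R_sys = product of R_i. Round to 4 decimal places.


Components: [0.9496, 0.9787, 0.8254, 0.9777, 0.9699]
After component 1 (R=0.9496): product = 0.9496
After component 2 (R=0.9787): product = 0.9294
After component 3 (R=0.8254): product = 0.7671
After component 4 (R=0.9777): product = 0.75
After component 5 (R=0.9699): product = 0.7274
R_sys = 0.7274

0.7274


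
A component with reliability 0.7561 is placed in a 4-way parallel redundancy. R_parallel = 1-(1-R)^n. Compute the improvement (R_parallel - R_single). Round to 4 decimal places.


R_single = 0.7561, n = 4
1 - R_single = 0.2439
(1 - R_single)^n = 0.2439^4 = 0.0035
R_parallel = 1 - 0.0035 = 0.9965
Improvement = 0.9965 - 0.7561
Improvement = 0.2404

0.2404


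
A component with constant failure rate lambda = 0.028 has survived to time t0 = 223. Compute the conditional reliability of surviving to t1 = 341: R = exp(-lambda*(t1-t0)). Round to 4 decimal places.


lambda = 0.028
t0 = 223, t1 = 341
t1 - t0 = 118
lambda * (t1-t0) = 0.028 * 118 = 3.304
R = exp(-3.304)
R = 0.0367

0.0367


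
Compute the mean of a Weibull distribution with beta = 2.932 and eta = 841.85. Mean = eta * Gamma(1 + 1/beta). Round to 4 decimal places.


beta = 2.932, eta = 841.85
1/beta = 0.3411
1 + 1/beta = 1.3411
Gamma(1.3411) = 0.8921
Mean = 841.85 * 0.8921
Mean = 751.0124

751.0124


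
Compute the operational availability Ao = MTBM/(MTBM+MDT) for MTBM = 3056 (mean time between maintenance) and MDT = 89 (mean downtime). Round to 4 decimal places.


MTBM = 3056
MDT = 89
MTBM + MDT = 3145
Ao = 3056 / 3145
Ao = 0.9717

0.9717


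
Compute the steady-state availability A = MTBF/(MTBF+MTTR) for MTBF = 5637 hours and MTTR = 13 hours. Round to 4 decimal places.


MTBF = 5637
MTTR = 13
MTBF + MTTR = 5650
A = 5637 / 5650
A = 0.9977

0.9977


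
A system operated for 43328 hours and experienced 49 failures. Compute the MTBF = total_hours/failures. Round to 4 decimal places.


total_hours = 43328
failures = 49
MTBF = 43328 / 49
MTBF = 884.2449

884.2449


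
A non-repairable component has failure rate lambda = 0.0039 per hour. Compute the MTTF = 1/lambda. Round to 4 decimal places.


lambda = 0.0039
MTTF = 1 / 0.0039
MTTF = 256.4103

256.4103


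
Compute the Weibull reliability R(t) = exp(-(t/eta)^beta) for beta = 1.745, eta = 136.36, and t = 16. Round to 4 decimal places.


beta = 1.745, eta = 136.36, t = 16
t/eta = 16 / 136.36 = 0.1173
(t/eta)^beta = 0.1173^1.745 = 0.0238
R(t) = exp(-0.0238)
R(t) = 0.9765

0.9765


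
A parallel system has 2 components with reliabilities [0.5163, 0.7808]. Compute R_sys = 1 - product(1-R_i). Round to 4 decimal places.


Components: [0.5163, 0.7808]
(1 - 0.5163) = 0.4837, running product = 0.4837
(1 - 0.7808) = 0.2192, running product = 0.106
Product of (1-R_i) = 0.106
R_sys = 1 - 0.106 = 0.894

0.894


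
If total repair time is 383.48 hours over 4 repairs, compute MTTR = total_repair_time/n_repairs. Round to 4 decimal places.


total_repair_time = 383.48
n_repairs = 4
MTTR = 383.48 / 4
MTTR = 95.87

95.87


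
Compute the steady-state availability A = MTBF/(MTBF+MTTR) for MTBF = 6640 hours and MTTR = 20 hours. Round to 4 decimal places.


MTBF = 6640
MTTR = 20
MTBF + MTTR = 6660
A = 6640 / 6660
A = 0.997

0.997


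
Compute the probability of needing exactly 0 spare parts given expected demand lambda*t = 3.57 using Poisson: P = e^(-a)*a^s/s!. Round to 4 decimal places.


a = 3.57, s = 0
e^(-a) = e^(-3.57) = 0.0282
a^s = 3.57^0 = 1.0
s! = 1
P = 0.0282 * 1.0 / 1
P = 0.0282

0.0282


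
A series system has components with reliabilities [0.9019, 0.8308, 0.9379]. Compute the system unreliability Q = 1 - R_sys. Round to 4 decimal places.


Components: [0.9019, 0.8308, 0.9379]
After component 1: product = 0.9019
After component 2: product = 0.7493
After component 3: product = 0.7028
R_sys = 0.7028
Q = 1 - 0.7028 = 0.2972

0.2972


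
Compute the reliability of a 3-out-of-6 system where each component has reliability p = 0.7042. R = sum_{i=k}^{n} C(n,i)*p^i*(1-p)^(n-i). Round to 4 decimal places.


k = 3, n = 6, p = 0.7042
i=3: C(6,3)=20 * 0.7042^3 * 0.2958^3 = 0.1808
i=4: C(6,4)=15 * 0.7042^4 * 0.2958^2 = 0.3228
i=5: C(6,5)=6 * 0.7042^5 * 0.2958^1 = 0.3073
i=6: C(6,6)=1 * 0.7042^6 * 0.2958^0 = 0.1219
R = sum of terms = 0.9328

0.9328


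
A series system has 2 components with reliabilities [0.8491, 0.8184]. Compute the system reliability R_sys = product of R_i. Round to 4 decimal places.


Components: [0.8491, 0.8184]
After component 1 (R=0.8491): product = 0.8491
After component 2 (R=0.8184): product = 0.6949
R_sys = 0.6949

0.6949


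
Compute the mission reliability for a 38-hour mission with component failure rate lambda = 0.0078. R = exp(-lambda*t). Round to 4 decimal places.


lambda = 0.0078
mission_time = 38
lambda * t = 0.0078 * 38 = 0.2964
R = exp(-0.2964)
R = 0.7435

0.7435


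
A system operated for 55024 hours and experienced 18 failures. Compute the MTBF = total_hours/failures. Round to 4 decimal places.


total_hours = 55024
failures = 18
MTBF = 55024 / 18
MTBF = 3056.8889

3056.8889


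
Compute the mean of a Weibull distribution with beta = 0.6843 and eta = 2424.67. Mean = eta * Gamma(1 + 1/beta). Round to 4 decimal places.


beta = 0.6843, eta = 2424.67
1/beta = 1.4613
1 + 1/beta = 2.4613
Gamma(2.4613) = 1.2942
Mean = 2424.67 * 1.2942
Mean = 3137.9447

3137.9447


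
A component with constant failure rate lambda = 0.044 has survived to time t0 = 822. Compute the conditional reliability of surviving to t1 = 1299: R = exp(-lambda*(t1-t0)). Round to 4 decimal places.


lambda = 0.044
t0 = 822, t1 = 1299
t1 - t0 = 477
lambda * (t1-t0) = 0.044 * 477 = 20.988
R = exp(-20.988)
R = 0.0

0.0


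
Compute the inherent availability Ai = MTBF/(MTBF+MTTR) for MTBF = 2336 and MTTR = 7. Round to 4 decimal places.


MTBF = 2336
MTTR = 7
MTBF + MTTR = 2343
Ai = 2336 / 2343
Ai = 0.997

0.997


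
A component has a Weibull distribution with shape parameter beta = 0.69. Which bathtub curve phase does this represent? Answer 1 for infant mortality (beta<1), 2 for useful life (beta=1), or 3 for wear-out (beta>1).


beta = 0.69
Compare beta to 1:
beta < 1 => infant mortality (phase 1)
beta = 1 => useful life (phase 2)
beta > 1 => wear-out (phase 3)
Since beta = 0.69, this is infant mortality (decreasing failure rate)
Phase = 1

1


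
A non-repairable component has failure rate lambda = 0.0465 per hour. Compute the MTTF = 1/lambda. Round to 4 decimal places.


lambda = 0.0465
MTTF = 1 / 0.0465
MTTF = 21.5054

21.5054


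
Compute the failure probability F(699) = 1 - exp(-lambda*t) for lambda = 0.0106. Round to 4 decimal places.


lambda = 0.0106, t = 699
lambda * t = 7.4094
exp(-7.4094) = 0.0006
F(t) = 1 - 0.0006
F(t) = 0.9994

0.9994


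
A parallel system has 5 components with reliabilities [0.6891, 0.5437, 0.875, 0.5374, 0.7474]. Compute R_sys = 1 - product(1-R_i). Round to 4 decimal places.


Components: [0.6891, 0.5437, 0.875, 0.5374, 0.7474]
(1 - 0.6891) = 0.3109, running product = 0.3109
(1 - 0.5437) = 0.4563, running product = 0.1419
(1 - 0.875) = 0.125, running product = 0.0177
(1 - 0.5374) = 0.4626, running product = 0.0082
(1 - 0.7474) = 0.2526, running product = 0.0021
Product of (1-R_i) = 0.0021
R_sys = 1 - 0.0021 = 0.9979

0.9979


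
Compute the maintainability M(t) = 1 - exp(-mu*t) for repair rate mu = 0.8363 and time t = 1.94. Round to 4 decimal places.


mu = 0.8363, t = 1.94
mu * t = 0.8363 * 1.94 = 1.6224
exp(-1.6224) = 0.1974
M(t) = 1 - 0.1974
M(t) = 0.8026

0.8026


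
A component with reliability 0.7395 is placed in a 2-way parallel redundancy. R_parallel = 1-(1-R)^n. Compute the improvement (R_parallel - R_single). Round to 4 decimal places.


R_single = 0.7395, n = 2
1 - R_single = 0.2605
(1 - R_single)^n = 0.2605^2 = 0.0679
R_parallel = 1 - 0.0679 = 0.9321
Improvement = 0.9321 - 0.7395
Improvement = 0.1926

0.1926


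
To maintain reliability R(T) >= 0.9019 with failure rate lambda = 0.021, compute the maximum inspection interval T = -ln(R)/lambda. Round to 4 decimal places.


R_target = 0.9019
lambda = 0.021
-ln(0.9019) = 0.1033
T = 0.1033 / 0.021
T = 4.9167

4.9167


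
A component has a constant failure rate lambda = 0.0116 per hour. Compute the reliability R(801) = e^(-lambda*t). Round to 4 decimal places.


lambda = 0.0116
t = 801
lambda * t = 9.2916
R(t) = e^(-9.2916)
R(t) = 0.0001

0.0001


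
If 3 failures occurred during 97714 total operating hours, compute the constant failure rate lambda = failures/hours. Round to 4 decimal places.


failures = 3
total_hours = 97714
lambda = 3 / 97714
lambda = 0.0

0.0


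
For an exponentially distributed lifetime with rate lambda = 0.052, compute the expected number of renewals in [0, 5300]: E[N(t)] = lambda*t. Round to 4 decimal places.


lambda = 0.052
t = 5300
E[N(t)] = lambda * t
E[N(t)] = 0.052 * 5300
E[N(t)] = 275.6

275.6


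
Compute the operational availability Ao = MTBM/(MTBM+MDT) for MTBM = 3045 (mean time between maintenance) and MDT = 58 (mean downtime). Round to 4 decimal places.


MTBM = 3045
MDT = 58
MTBM + MDT = 3103
Ao = 3045 / 3103
Ao = 0.9813

0.9813


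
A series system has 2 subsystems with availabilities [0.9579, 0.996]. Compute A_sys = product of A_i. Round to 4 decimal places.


Subsystems: [0.9579, 0.996]
After subsystem 1 (A=0.9579): product = 0.9579
After subsystem 2 (A=0.996): product = 0.9541
A_sys = 0.9541

0.9541


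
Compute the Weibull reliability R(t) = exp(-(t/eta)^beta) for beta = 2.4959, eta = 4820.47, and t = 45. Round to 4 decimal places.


beta = 2.4959, eta = 4820.47, t = 45
t/eta = 45 / 4820.47 = 0.0093
(t/eta)^beta = 0.0093^2.4959 = 0.0
R(t) = exp(-0.0)
R(t) = 1.0

1.0


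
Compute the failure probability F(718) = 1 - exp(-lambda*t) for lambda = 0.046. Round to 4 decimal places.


lambda = 0.046, t = 718
lambda * t = 33.028
exp(-33.028) = 0.0
F(t) = 1 - 0.0
F(t) = 1.0

1.0


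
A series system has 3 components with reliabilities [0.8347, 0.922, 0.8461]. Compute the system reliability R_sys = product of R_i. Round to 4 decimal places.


Components: [0.8347, 0.922, 0.8461]
After component 1 (R=0.8347): product = 0.8347
After component 2 (R=0.922): product = 0.7696
After component 3 (R=0.8461): product = 0.6512
R_sys = 0.6512

0.6512


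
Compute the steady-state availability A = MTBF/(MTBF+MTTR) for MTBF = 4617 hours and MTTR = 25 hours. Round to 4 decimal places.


MTBF = 4617
MTTR = 25
MTBF + MTTR = 4642
A = 4617 / 4642
A = 0.9946

0.9946


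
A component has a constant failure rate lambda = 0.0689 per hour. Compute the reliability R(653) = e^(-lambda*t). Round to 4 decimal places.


lambda = 0.0689
t = 653
lambda * t = 44.9917
R(t) = e^(-44.9917)
R(t) = 0.0

0.0


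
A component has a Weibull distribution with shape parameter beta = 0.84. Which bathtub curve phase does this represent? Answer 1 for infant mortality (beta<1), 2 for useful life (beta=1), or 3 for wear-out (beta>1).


beta = 0.84
Compare beta to 1:
beta < 1 => infant mortality (phase 1)
beta = 1 => useful life (phase 2)
beta > 1 => wear-out (phase 3)
Since beta = 0.84, this is infant mortality (decreasing failure rate)
Phase = 1

1


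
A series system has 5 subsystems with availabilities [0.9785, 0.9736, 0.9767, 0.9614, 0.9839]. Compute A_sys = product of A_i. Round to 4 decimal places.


Subsystems: [0.9785, 0.9736, 0.9767, 0.9614, 0.9839]
After subsystem 1 (A=0.9785): product = 0.9785
After subsystem 2 (A=0.9736): product = 0.9527
After subsystem 3 (A=0.9767): product = 0.9305
After subsystem 4 (A=0.9614): product = 0.8946
After subsystem 5 (A=0.9839): product = 0.8802
A_sys = 0.8802

0.8802
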